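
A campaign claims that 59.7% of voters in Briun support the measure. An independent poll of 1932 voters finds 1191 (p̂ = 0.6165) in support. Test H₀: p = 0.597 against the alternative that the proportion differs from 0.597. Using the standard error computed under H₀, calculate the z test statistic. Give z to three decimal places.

z = 1.744

p̂ = 1191/1932 ≈ 0.61646.
SE = √(p₀(1−p₀)/n) = √(0.24059/1932) = 0.01116.
z = (0.61646 − 0.597)/0.01116 = 0.01946/0.01116 = 1.744.
Two-sided p-value ≈ 2·Φ(−1.744) = 0.0812.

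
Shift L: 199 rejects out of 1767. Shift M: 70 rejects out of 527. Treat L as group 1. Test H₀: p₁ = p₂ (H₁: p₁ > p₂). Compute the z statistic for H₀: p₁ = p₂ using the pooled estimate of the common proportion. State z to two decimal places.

p̂₁ = 199/1767 ≈ 0.11262, p̂₂ = 70/527 ≈ 0.13283.
Pooled p̂ = (199+70)/(1767+527) = 269/2294 = 0.11726.
SE = √(0.103512 × 0.00246346) = 0.01597.
z = (0.11262 − 0.13283)/0.01597 = -0.02021/0.01597 = -1.27.
p-value = P(Z > -1.265) ≈ 0.8971.

z = -1.27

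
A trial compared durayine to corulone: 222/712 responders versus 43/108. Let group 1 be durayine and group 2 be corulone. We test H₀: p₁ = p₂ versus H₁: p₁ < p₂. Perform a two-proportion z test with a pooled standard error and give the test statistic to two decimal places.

z = -1.79

p̂₁ = 222/712 ≈ 0.3118, p̂₂ = 43/108 ≈ 0.3981.
Pooled p̂ = (222+43)/(712+108) = 265/820 = 0.3232.
SE = √(p̂(1−p̂)(1/n₁+1/n₂)) = √(0.3232·0.6768·0.0106638) = √(0.0023325) = 0.0483.
z = (0.3118 − 0.3981)/0.0483 = -0.0863/0.0483 = -1.79.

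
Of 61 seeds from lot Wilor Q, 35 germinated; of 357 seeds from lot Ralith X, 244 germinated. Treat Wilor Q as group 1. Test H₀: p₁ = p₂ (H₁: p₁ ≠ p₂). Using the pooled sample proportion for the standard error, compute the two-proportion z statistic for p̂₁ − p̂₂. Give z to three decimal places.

z = -1.681

p̂₁ = 35/61 = 0.57377, p̂₂ = 244/357 = 0.68347.
Pooled p̂ = (35+244)/(61+357) = 279/418 = 0.66746.
SE = √(0.221956 × 0.0191946) = 0.06527.
z = (0.57377 − 0.68347)/0.06527 = -0.10970/0.06527 = -1.681.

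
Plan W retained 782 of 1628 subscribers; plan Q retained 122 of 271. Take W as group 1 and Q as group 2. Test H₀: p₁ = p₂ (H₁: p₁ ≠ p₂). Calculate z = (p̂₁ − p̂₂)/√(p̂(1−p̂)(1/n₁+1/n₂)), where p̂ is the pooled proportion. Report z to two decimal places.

p̂₁ = 782/1628 ≈ 0.4803, p̂₂ = 122/271 ≈ 0.4502.
Pooled p̂ = (782+122)/(1628+271) = 904/1899 = 0.4760.
SE = √(p̂(1−p̂)(1/n₁+1/n₂)) = √(0.4760·0.5240·0.00430429) = √(0.0010736) = 0.0328.
z = (0.4803 − 0.4502)/0.0328 = 0.0301/0.0328 = 0.92.

z = 0.92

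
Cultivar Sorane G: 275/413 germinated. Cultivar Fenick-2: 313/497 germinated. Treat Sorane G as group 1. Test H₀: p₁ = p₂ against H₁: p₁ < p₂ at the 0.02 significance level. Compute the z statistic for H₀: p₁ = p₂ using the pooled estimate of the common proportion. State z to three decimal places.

z = 1.133

p̂₁ = 275/413 = 0.66586, p̂₂ = 313/497 = 0.62978.
Pooled p̂ = (275+313)/(413+497) = 588/910 = 0.64615.
SE = √(0.228639 × 0.00443338) = 0.03184.
z = (0.66586 − 0.62978)/0.03184 = 0.03608/0.03184 = 1.133.
p-value = P(Z < 1.133) ≈ 0.8715; since p > α = 0.02, fail to reject H₀.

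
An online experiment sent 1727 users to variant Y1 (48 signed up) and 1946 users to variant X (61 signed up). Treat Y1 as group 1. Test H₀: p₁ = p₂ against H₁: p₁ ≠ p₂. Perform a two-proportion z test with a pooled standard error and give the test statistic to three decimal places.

z = -0.633

p̂₁ = 48/1727 ≈ 0.027794, p̂₂ = 61/1946 ≈ 0.031346.
Pooled p̂ = (48+61)/(1727+1946) = 109/3673 = 0.029676.
SE = √(0.0287953 × 0.00109291) = 0.005610.
z = (0.027794 − 0.031346)/0.005610 = -0.003552/0.005610 = -0.633.
p-value = 2·P(Z > 0.633) ≈ 0.5266.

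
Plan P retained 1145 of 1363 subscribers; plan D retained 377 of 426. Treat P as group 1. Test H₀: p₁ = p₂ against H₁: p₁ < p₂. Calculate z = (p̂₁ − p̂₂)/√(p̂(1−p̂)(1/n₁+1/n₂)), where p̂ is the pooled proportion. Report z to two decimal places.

p̂₁ = 1145/1363 = 0.8401, p̂₂ = 377/426 = 0.8850.
Pooled p̂ = (1145+377)/(1363+426) = 1522/1789 = 0.8508.
SE = √(p̂(1−p̂)(1/n₁+1/n₂)) = √(0.8508·0.1492·0.00308109) = √(0.00039121) = 0.0198.
z = (0.8401 − 0.8850)/0.0198 = -0.0449/0.0198 = -2.27.

z = -2.27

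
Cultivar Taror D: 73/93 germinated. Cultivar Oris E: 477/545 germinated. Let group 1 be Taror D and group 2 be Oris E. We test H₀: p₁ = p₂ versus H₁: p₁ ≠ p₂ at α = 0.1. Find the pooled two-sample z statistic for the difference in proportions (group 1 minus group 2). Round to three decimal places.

p̂₁ = 73/93 = 0.784946, p̂₂ = 477/545 = 0.875229.
Pooled p̂ = (73+477)/(93+545) = 550/638 = 0.862069.
SE = √(0.118906 × 0.0125876) = 0.038688.
z = (0.784946 − 0.875229)/0.038688 = -0.090283/0.038688 = -2.334.
Two-sided p-value ≈ 2·Φ(−2.334) = 0.0196; since p < α = 0.1, reject H₀.

z = -2.334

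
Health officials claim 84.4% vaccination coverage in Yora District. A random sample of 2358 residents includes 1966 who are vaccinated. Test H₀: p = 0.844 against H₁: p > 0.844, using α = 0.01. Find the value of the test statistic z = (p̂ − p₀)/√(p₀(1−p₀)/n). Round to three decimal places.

z = -1.371

p̂ = 1966/2358 = 0.83376.
Under H₀, SE = √(0.844·0.156/2358) = √(5.58372e-05) = 0.00747.
z = (0.83376 − 0.844)/0.00747 = -0.01024/0.00747 = -1.371.
p-value = P(Z > -1.371) ≈ 0.9148; since p > α = 0.01, fail to reject H₀.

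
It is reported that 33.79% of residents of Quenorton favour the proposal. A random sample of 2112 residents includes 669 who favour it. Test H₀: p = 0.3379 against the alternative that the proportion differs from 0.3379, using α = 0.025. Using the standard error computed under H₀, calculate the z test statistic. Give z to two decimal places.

p̂ = 669/2112 = 0.3168.
SE = √(p₀(1−p₀)/n) = √(0.22372/2112) = 0.0103.
z = (0.3168 − 0.3379)/0.0103 = -0.0211/0.0103 = -2.05.
Two-sided p-value ≈ 2·Φ(−2.054) = 0.0400; since p > α = 0.025, fail to reject H₀.

z = -2.05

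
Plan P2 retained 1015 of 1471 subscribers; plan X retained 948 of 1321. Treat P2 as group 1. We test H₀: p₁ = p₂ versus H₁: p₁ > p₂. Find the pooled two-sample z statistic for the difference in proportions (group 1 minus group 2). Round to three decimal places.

p̂₁ = 1015/1471 = 0.69001, p̂₂ = 948/1321 = 0.71764.
Pooled p̂ = (1015+948)/(1471+1321) = 1963/2792 = 0.70308.
SE = √(p̂(1−p̂)(1/n₁+1/n₂)) = √(0.70308·0.29692·0.00143681) = √(0.000299947) = 0.01732.
z = (0.69001 − 0.71764)/0.01732 = -0.02763/0.01732 = -1.595.
p-value = P(Z > -1.595) ≈ 0.9447.

z = -1.595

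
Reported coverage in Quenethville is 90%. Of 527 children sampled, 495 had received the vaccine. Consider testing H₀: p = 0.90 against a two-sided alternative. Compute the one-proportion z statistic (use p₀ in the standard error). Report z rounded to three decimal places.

p̂ = 495/527 = 0.939279.
SE = √(p₀(1−p₀)/n) = √(0.09/527) = 0.013068.
z = (0.939279 − 0.9)/0.013068 = 0.039279/0.013068 = 3.006.
p-value = 2·P(Z > 3.006) ≈ 0.0026.

z = 3.006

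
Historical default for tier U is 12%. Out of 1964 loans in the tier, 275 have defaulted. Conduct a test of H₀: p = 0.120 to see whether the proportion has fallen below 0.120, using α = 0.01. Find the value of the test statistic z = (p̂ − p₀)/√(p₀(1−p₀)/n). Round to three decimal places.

p̂ = 275/1964 ≈ 0.140020.
SE = √(p₀(1−p₀)/n) = √(0.1056/1964) = 0.007333.
z = (0.140020 − 0.12)/0.007333 = 0.020020/0.007333 = 2.730.
p-value = P(Z < 2.730) ≈ 0.9968. With α = 0.01, fail to reject H₀.

z = 2.730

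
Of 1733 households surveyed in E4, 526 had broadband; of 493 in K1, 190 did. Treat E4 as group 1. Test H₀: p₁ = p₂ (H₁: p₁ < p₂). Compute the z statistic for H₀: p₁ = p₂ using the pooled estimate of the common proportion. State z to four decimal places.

p̂₁ = 526/1733 ≈ 0.303520, p̂₂ = 190/493 ≈ 0.385396.
Pooled p̂ = (526+190)/(1733+493) = 716/2226 = 0.321653.
SE = √(0.218192 × 0.00260543) = 0.023843.
z = (0.303520 − 0.385396)/0.023843 = -0.081876/0.023843 = -3.4340.
p-value = P(Z < -3.434) ≈ 0.0003.

z = -3.4340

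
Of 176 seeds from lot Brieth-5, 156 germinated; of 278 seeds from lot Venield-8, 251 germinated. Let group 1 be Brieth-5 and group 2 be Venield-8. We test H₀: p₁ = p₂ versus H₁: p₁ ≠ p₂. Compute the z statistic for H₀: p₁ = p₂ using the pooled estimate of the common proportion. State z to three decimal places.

p̂₁ = 156/176 = 0.88636, p̂₂ = 251/278 = 0.90288.
Pooled p̂ = (156+251)/(176+278) = 407/454 = 0.89648.
SE = √(p̂(1−p̂)(1/n₁+1/n₂)) = √(0.89648·0.10352·0.00927894) = √(0.00086115) = 0.02935.
z = (0.88636 − 0.90288)/0.02935 = -0.01652/0.02935 = -0.563.

z = -0.563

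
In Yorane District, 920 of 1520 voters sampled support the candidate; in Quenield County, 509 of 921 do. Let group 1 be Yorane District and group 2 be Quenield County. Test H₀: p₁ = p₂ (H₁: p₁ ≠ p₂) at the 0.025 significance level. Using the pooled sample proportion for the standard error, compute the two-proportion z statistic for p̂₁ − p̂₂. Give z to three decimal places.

z = 2.557

p̂₁ = 920/1520 ≈ 0.60526, p̂₂ = 509/921 ≈ 0.55266.
Pooled p̂ = (920+509)/(1520+921) = 1429/2441 = 0.58542.
SE = √(0.242704 × 0.00174367) = 0.02057.
z = (0.60526 − 0.55266)/0.02057 = 0.05260/0.02057 = 2.557.
Two-sided p-value ≈ 2·Φ(−2.557) = 0.0106, so at α = 0.025 we reject H₀.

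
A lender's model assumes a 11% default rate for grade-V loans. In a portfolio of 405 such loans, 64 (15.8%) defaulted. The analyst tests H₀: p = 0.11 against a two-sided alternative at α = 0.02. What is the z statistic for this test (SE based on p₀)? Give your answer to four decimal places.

p̂ = 64/405 = 0.1580247.
Standard error under H₀: √(0.11×0.89/405) = 0.0155476.
z = (0.1580247 − 0.11)/0.0155476 = 0.0480247/0.0155476 = 3.0889.
p-value = 2·P(Z > 3.089) ≈ 0.0020. With α = 0.02, reject H₀.

z = 3.0889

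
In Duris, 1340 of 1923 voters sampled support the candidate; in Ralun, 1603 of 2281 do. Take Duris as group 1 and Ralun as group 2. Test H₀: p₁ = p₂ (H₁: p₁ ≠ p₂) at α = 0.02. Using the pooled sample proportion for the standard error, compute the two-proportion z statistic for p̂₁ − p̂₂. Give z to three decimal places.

p̂₁ = 1340/1923 ≈ 0.69683, p̂₂ = 1603/2281 ≈ 0.70276.
Pooled p̂ = (1340+1603)/(1923+2281) = 2943/4204 = 0.70005.
SE = √(0.209981 × 0.000958425) = 0.01419.
z = (0.69683 − 0.70276)/0.01419 = -0.00593/0.01419 = -0.418.
p-value = 2·P(Z > 0.418) ≈ 0.6757, so at α = 0.02 we fail to reject H₀.

z = -0.418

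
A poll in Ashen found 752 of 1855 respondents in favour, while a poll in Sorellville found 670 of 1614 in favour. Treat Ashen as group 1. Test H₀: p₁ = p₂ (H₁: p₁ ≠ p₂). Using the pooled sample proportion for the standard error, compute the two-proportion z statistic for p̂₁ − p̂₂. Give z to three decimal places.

p̂₁ = 752/1855 ≈ 0.40539, p̂₂ = 670/1614 ≈ 0.41512.
Pooled p̂ = (752+670)/(1855+1614) = 1422/3469 = 0.40992.
SE = √(0.241885 × 0.00115866) = 0.01674.
z = (0.40539 − 0.41512)/0.01674 = -0.00973/0.01674 = -0.581.

z = -0.581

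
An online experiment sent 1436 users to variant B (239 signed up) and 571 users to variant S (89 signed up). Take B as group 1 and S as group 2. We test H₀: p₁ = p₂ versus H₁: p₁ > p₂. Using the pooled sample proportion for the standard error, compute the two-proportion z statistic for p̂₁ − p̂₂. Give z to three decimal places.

p̂₁ = 239/1436 = 0.166435, p̂₂ = 89/571 = 0.155867.
Pooled p̂ = (239+89)/(1436+571) = 328/2007 = 0.163428.
SE = √(0.136719 × 0.00244769) = 0.018293.
z = (0.166435 − 0.155867)/0.018293 = 0.010568/0.018293 = 0.578.
p-value = P(Z > 0.578) ≈ 0.2817.

z = 0.578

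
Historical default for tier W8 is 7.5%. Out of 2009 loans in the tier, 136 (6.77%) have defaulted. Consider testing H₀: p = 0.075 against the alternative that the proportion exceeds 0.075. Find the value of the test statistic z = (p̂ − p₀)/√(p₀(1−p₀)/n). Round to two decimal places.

p̂ = 136/2009 = 0.0677.
Under H₀, SE = √(0.075·0.925/2009) = √(3.45321e-05) = 0.0059.
z = (0.0677 − 0.075)/0.0059 = -0.0073/0.0059 = -1.24.

z = -1.24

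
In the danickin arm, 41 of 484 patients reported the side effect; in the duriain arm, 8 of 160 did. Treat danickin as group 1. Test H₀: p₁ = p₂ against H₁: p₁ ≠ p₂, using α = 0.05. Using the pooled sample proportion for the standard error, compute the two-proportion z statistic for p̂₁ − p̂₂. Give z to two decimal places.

z = 1.44

p̂₁ = 41/484 = 0.08471, p̂₂ = 8/160 = 0.05000.
Pooled p̂ = (41+8)/(484+160) = 49/644 = 0.07609.
SE = √(0.0702977 × 0.00831612) = 0.02418.
z = (0.08471 − 0.05000)/0.02418 = 0.03471/0.02418 = 1.44.
Two-sided p-value ≈ 2·Φ(−1.436) = 0.1511, so at α = 0.05 we fail to reject H₀.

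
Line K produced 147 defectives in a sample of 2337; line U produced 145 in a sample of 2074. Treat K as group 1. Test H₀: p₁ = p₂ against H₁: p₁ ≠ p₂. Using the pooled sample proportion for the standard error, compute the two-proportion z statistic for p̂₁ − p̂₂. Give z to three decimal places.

z = -0.935

p̂₁ = 147/2337 ≈ 0.06290, p̂₂ = 145/2074 ≈ 0.06991.
Pooled p̂ = (147+145)/(2337+2074) = 292/4411 = 0.06620.
SE = √(0.0618159 × 0.000910059) = 0.00750.
z = (0.06290 − 0.06991)/0.00750 = -0.00701/0.00750 = -0.935.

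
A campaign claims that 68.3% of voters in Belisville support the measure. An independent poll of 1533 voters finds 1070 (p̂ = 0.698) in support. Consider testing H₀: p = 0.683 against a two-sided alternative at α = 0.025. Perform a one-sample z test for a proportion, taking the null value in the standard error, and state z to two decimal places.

z = 1.26

p̂ = 1070/1533 = 0.6980.
Under H₀, SE = √(0.683·0.317/1533) = √(0.000141234) = 0.0119.
z = (0.6980 − 0.683)/0.0119 = 0.0150/0.0119 = 1.26.
Two-sided p-value ≈ 2·Φ(−1.260) = 0.2076, so at α = 0.025 we fail to reject H₀.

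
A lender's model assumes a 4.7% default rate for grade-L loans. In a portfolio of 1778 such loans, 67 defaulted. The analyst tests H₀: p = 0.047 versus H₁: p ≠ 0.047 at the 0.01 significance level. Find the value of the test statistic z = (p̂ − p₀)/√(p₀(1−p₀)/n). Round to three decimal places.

z = -1.856

p̂ = 67/1778 ≈ 0.037683.
SE = √(p₀(1−p₀)/n) = √(0.044791/1778) = 0.005019.
z = (0.037683 − 0.047)/0.005019 = -0.009317/0.005019 = -1.856.
Two-sided p-value ≈ 2·Φ(−1.856) = 0.0634. With α = 0.01, fail to reject H₀.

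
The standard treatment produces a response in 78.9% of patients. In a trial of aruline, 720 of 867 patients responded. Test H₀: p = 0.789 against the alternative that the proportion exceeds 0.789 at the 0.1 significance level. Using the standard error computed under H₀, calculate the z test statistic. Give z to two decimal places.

z = 2.99

p̂ = 720/867 = 0.83045.
SE = √(p₀(1−p₀)/n) = √(0.16648/867) = 0.01386.
z = (0.83045 − 0.789)/0.01386 = 0.04145/0.01386 = 2.99.
p-value = P(Z > 2.991) ≈ 0.0014. With α = 0.1, reject H₀.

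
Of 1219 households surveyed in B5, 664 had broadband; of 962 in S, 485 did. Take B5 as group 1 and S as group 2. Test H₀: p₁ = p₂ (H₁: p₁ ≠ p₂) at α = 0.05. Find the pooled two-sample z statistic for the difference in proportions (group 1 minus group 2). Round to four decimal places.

p̂₁ = 664/1219 = 0.544709, p̂₂ = 485/962 = 0.504158.
Pooled p̂ = (664+485)/(1219+962) = 1149/2181 = 0.526823.
SE = √(0.249281 × 0.00185985) = 0.021532.
z = (0.544709 − 0.504158)/0.021532 = 0.040551/0.021532 = 1.8833.
p-value = 2·P(Z > 1.883) ≈ 0.0597; since p > α = 0.05, fail to reject H₀.

z = 1.8833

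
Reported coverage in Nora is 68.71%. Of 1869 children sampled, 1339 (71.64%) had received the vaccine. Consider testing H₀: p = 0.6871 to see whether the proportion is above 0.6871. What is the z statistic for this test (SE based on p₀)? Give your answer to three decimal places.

z = 2.734

p̂ = 1339/1869 ≈ 0.716426.
Standard error under H₀: √(0.6871×0.3129/1869) = 0.010725.
z = (0.716426 − 0.6871)/0.010725 = 0.029326/0.010725 = 2.734.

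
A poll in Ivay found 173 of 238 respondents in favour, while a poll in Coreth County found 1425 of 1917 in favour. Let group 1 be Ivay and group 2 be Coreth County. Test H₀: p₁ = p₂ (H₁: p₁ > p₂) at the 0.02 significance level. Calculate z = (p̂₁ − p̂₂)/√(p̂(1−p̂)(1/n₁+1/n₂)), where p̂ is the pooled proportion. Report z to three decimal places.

z = -0.547

p̂₁ = 173/238 ≈ 0.72689, p̂₂ = 1425/1917 ≈ 0.74335.
Pooled p̂ = (173+1425)/(238+1917) = 1598/2155 = 0.74153.
SE = √(p̂(1−p̂)(1/n₁+1/n₂)) = √(0.74153·0.25847·0.00472333) = √(0.000905286) = 0.03009.
z = (0.72689 − 0.74335)/0.03009 = -0.01646/0.03009 = -0.547.
p-value = P(Z > -0.547) ≈ 0.7078; since p > α = 0.02, fail to reject H₀.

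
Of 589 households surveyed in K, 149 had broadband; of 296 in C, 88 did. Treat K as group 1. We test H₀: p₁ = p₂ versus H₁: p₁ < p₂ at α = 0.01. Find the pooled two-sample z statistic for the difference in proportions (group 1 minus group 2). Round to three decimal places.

p̂₁ = 149/589 = 0.25297, p̂₂ = 88/296 = 0.29730.
Pooled p̂ = (149+88)/(589+296) = 237/885 = 0.26780.
SE = √(p̂(1−p̂)(1/n₁+1/n₂)) = √(0.26780·0.73220·0.00507617) = √(0.000995344) = 0.03155.
z = (0.25297 − 0.29730)/0.03155 = -0.04433/0.03155 = -1.405.
p-value = P(Z < -1.405) ≈ 0.0800, so at α = 0.01 we fail to reject H₀.

z = -1.405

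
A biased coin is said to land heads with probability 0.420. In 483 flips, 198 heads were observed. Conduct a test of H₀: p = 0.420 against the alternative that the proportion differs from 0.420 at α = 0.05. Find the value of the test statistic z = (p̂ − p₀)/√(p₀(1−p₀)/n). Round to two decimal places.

p̂ = 198/483 = 0.4099.
SE = √(p₀(1−p₀)/n) = √(0.2436/483) = 0.0225.
z = (0.4099 − 0.42)/0.0225 = -0.0101/0.0225 = -0.45.
p-value = 2·P(Z > 0.448) ≈ 0.6541. With α = 0.05, fail to reject H₀.

z = -0.45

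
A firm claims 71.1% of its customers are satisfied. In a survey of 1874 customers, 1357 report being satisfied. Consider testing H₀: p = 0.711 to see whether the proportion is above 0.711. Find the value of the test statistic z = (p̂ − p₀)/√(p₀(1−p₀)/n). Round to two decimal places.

p̂ = 1357/1874 ≈ 0.7241.
Under H₀, SE = √(0.711·0.289/1874) = √(0.000109647) = 0.0105.
z = (0.7241 − 0.711)/0.0105 = 0.0131/0.0105 = 1.25.

z = 1.25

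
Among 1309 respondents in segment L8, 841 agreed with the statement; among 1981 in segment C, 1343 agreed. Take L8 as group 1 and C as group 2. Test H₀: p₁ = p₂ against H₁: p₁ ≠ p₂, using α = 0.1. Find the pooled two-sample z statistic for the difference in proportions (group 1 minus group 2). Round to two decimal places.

z = -2.11

p̂₁ = 841/1309 = 0.6425, p̂₂ = 1343/1981 = 0.6779.
Pooled p̂ = (841+1343)/(1309+1981) = 2184/3290 = 0.6638.
SE = √(p̂(1−p̂)(1/n₁+1/n₂)) = √(0.6638·0.3362·0.00126874) = √(0.000283131) = 0.0168.
z = (0.6425 − 0.6779)/0.0168 = -0.0354/0.0168 = -2.11.
p-value = 2·P(Z > 2.108) ≈ 0.0351; since p < α = 0.1, reject H₀.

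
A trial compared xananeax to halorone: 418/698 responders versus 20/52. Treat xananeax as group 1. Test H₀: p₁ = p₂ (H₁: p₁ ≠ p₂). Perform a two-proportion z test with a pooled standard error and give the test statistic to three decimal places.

z = 3.024

p̂₁ = 418/698 = 0.59885, p̂₂ = 20/52 = 0.38462.
Pooled p̂ = (418+20)/(698+52) = 438/750 = 0.58400.
SE = √(p̂(1−p̂)(1/n₁+1/n₂)) = √(0.58400·0.41600·0.0206634) = √(0.00502006) = 0.07085.
z = (0.59885 − 0.38462)/0.07085 = 0.21423/0.07085 = 3.024.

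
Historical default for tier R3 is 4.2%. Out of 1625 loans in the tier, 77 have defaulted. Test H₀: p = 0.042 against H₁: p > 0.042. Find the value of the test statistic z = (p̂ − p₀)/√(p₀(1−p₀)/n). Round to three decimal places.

p̂ = 77/1625 = 0.047385.
Standard error under H₀: √(0.042×0.958/1625) = 0.004976.
z = (0.047385 − 0.042)/0.004976 = 0.005385/0.004976 = 1.082.
p-value = P(Z > 1.082) ≈ 0.1396.

z = 1.082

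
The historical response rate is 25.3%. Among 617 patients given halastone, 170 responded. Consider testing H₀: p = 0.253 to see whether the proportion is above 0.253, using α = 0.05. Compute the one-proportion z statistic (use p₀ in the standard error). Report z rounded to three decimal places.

p̂ = 170/617 = 0.27553.
Under H₀, SE = √(0.253·0.747/617) = √(0.000306306) = 0.01750.
z = (0.27553 − 0.253)/0.01750 = 0.02253/0.01750 = 1.287.
p-value = P(Z > 1.287) ≈ 0.0990. With α = 0.05, fail to reject H₀.

z = 1.287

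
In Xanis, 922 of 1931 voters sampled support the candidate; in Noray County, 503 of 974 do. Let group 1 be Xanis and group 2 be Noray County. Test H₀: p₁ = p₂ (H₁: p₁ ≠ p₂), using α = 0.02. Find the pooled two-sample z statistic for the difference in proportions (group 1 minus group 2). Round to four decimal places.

p̂₁ = 922/1931 ≈ 0.477473, p̂₂ = 503/974 ≈ 0.516427.
Pooled p̂ = (922+503)/(1931+974) = 1425/2905 = 0.490534.
SE = √(0.24991 × 0.00154456) = 0.019647.
z = (0.477473 − 0.516427)/0.019647 = -0.038954/0.019647 = -1.9827.
Two-sided p-value ≈ 2·Φ(−1.983) = 0.0474. With α = 0.02, fail to reject H₀.

z = -1.9827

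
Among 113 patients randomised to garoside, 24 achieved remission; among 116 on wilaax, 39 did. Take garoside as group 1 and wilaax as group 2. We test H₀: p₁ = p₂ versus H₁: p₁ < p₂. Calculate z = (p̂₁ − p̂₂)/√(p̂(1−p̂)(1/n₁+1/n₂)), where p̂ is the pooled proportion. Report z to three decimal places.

p̂₁ = 24/113 = 0.21239, p̂₂ = 39/116 = 0.33621.
Pooled p̂ = (24+39)/(113+116) = 63/229 = 0.27511.
SE = √(0.199424 × 0.0174702) = 0.05903.
z = (0.21239 − 0.33621)/0.05903 = -0.12382/0.05903 = -2.098.

z = -2.098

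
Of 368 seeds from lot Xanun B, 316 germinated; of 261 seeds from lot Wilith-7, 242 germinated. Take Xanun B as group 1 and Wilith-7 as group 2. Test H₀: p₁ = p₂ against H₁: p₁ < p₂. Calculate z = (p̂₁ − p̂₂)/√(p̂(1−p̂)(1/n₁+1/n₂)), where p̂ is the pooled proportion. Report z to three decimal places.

z = -2.675

p̂₁ = 316/368 ≈ 0.85870, p̂₂ = 242/261 ≈ 0.92720.
Pooled p̂ = (316+242)/(368+261) = 558/629 = 0.88712.
SE = √(0.100136 × 0.00654881) = 0.02561.
z = (0.85870 − 0.92720)/0.02561 = -0.06850/0.02561 = -2.675.
p-value = P(Z < -2.675) ≈ 0.0037.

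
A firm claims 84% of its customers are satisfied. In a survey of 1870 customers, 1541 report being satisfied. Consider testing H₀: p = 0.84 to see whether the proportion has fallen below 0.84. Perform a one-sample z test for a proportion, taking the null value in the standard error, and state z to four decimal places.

z = -1.8797

p̂ = 1541/1870 ≈ 0.824064.
SE = √(p₀(1−p₀)/n) = √(0.1344/1870) = 0.008478.
z = (0.824064 − 0.84)/0.008478 = -0.015936/0.008478 = -1.8797.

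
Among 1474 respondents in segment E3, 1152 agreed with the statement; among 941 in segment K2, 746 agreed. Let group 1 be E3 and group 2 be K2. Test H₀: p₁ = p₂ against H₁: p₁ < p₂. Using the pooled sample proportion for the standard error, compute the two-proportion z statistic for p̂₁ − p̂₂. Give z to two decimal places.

z = -0.66

p̂₁ = 1152/1474 ≈ 0.7815, p̂₂ = 746/941 ≈ 0.7928.
Pooled p̂ = (1152+746)/(1474+941) = 1898/2415 = 0.7859.
SE = √(0.168249 × 0.00174113) = 0.0171.
z = (0.7815 − 0.7928)/0.0171 = -0.0113/0.0171 = -0.66.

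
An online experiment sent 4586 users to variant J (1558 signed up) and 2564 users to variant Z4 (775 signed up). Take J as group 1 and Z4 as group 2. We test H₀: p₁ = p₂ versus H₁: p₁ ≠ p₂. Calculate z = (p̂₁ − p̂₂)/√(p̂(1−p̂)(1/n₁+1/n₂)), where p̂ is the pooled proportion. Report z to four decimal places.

z = 3.2407

p̂₁ = 1558/4586 = 0.3397296, p̂₂ = 775/2564 = 0.3022621.
Pooled p̂ = (1558+775)/(4586+2564) = 2333/7150 = 0.3262937.
SE = √(p̂(1−p̂)(1/n₁+1/n₂)) = √(0.3262937·0.6737063·0.000608071) = √(0.00013367) = 0.0115616.
z = (0.3397296 − 0.3022621)/0.0115616 = 0.0374675/0.0115616 = 3.2407.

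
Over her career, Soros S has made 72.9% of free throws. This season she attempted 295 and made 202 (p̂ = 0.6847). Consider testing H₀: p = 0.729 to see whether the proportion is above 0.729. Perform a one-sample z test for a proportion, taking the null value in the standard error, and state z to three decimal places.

p̂ = 202/295 ≈ 0.68475.
Under H₀, SE = √(0.729·0.271/295) = √(0.000669692) = 0.02588.
z = (0.68475 − 0.729)/0.02588 = -0.04425/0.02588 = -1.710.
p-value = P(Z > -1.710) ≈ 0.9564.

z = -1.710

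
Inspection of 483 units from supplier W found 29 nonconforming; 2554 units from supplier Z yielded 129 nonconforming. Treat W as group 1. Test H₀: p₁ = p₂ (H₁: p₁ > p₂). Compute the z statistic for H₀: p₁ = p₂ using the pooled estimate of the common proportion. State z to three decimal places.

p̂₁ = 29/483 ≈ 0.06004, p̂₂ = 129/2554 ≈ 0.05051.
Pooled p̂ = (29+129)/(483+2554) = 158/3037 = 0.05203.
SE = √(0.0493184 × 0.00246194) = 0.01102.
z = (0.06004 − 0.05051)/0.01102 = 0.00953/0.01102 = 0.865.

z = 0.865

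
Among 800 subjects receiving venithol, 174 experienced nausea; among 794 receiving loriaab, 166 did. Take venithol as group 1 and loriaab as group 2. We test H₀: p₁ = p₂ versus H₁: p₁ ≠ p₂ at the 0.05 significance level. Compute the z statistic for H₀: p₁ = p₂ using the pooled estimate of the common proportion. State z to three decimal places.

z = 0.411

p̂₁ = 174/800 ≈ 0.21750, p̂₂ = 166/794 ≈ 0.20907.
Pooled p̂ = (174+166)/(800+794) = 340/1594 = 0.21330.
SE = √(0.167803 × 0.00250945) = 0.02052.
z = (0.21750 − 0.20907)/0.02052 = 0.00843/0.02052 = 0.411.
p-value = 2·P(Z > 0.411) ≈ 0.6811, so at α = 0.05 we fail to reject H₀.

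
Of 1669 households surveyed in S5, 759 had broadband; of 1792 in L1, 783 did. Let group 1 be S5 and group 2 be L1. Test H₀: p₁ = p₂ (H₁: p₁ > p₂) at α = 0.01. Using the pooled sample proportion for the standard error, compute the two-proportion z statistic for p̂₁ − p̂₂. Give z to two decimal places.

p̂₁ = 759/1669 = 0.45476, p̂₂ = 783/1792 = 0.43694.
Pooled p̂ = (759+783)/(1669+1792) = 1542/3461 = 0.44554.
SE = √(0.247034 × 0.0011572) = 0.01691.
z = (0.45476 − 0.43694)/0.01691 = 0.01782/0.01691 = 1.05.
p-value = P(Z > 1.054) ≈ 0.1459. With α = 0.01, fail to reject H₀.

z = 1.05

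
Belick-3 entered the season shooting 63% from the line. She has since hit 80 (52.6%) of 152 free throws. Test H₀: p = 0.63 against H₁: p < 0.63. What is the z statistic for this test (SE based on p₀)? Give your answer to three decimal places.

z = -2.648

p̂ = 80/152 = 0.52632.
Under H₀, SE = √(0.63·0.37/152) = √(0.00153355) = 0.03916.
z = (0.52632 − 0.63)/0.03916 = -0.10368/0.03916 = -2.648.
p-value = P(Z < -2.648) ≈ 0.0041.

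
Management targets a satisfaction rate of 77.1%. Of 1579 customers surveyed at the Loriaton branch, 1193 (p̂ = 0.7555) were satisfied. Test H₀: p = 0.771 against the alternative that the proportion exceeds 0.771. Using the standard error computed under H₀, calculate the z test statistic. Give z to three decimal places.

z = -1.462

p̂ = 1193/1579 ≈ 0.755541.
Under H₀, SE = √(0.771·0.229/1579) = √(0.000111817) = 0.010574.
z = (0.755541 − 0.771)/0.010574 = -0.015459/0.010574 = -1.462.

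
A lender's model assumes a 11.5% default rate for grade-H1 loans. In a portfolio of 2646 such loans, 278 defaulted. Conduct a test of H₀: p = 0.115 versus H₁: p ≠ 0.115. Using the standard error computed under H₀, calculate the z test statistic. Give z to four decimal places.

z = -1.6020

p̂ = 278/2646 ≈ 0.10506425.
Standard error under H₀: √(0.115×0.885/2646) = 0.00620191.
z = (0.10506425 − 0.115)/0.00620191 = -0.00993575/0.00620191 = -1.6020.
p-value = 2·P(Z > 1.602) ≈ 0.1091.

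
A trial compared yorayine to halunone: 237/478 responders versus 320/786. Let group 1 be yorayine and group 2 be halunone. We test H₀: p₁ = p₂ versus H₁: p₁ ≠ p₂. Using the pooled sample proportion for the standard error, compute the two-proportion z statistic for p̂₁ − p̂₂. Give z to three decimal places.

z = 3.080

p̂₁ = 237/478 ≈ 0.49582, p̂₂ = 320/786 ≈ 0.40712.
Pooled p̂ = (237+320)/(478+786) = 557/1264 = 0.44066.
SE = √(p̂(1−p̂)(1/n₁+1/n₂)) = √(0.44066·0.55934·0.00336431) = √(0.000829234) = 0.02880.
z = (0.49582 − 0.40712)/0.02880 = 0.08870/0.02880 = 3.080.
p-value = 2·P(Z > 3.080) ≈ 0.0021.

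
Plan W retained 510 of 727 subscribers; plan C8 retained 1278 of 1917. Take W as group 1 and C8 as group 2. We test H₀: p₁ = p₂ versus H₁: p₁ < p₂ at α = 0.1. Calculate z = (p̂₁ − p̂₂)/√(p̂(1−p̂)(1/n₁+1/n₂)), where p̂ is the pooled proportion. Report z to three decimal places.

p̂₁ = 510/727 ≈ 0.70151, p̂₂ = 1278/1917 ≈ 0.66667.
Pooled p̂ = (510+1278)/(727+1917) = 1788/2644 = 0.67625.
SE = √(p̂(1−p̂)(1/n₁+1/n₂)) = √(0.67625·0.32375·0.00189716) = √(0.000415359) = 0.02038.
z = (0.70151 − 0.66667)/0.02038 = 0.03484/0.02038 = 1.710.
p-value = P(Z < 1.710) ≈ 0.9563. With α = 0.1, fail to reject H₀.

z = 1.710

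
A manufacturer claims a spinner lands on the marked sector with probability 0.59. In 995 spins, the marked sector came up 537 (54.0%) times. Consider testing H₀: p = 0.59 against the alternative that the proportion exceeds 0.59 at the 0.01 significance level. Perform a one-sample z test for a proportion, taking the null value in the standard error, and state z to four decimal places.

p̂ = 537/995 ≈ 0.539698.
Under H₀, SE = √(0.59·0.41/995) = √(0.000243116) = 0.015592.
z = (0.539698 − 0.59)/0.015592 = -0.050302/0.015592 = -3.2261.
p-value = P(Z > -3.226) ≈ 0.9994, so at α = 0.01 we fail to reject H₀.

z = -3.2261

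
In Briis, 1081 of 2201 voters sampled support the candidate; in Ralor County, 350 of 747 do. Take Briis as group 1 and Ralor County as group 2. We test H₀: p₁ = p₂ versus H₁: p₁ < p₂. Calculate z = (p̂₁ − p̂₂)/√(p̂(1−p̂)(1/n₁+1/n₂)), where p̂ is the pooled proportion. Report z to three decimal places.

p̂₁ = 1081/2201 ≈ 0.49114, p̂₂ = 350/747 ≈ 0.46854.
Pooled p̂ = (1081+350)/(2201+747) = 1431/2948 = 0.48541.
SE = √(p̂(1−p̂)(1/n₁+1/n₂)) = √(0.48541·0.51459·0.00179303) = √(0.000447875) = 0.02116.
z = (0.49114 − 0.46854)/0.02116 = 0.02260/0.02116 = 1.068.
p-value = P(Z < 1.068) ≈ 0.8572.

z = 1.068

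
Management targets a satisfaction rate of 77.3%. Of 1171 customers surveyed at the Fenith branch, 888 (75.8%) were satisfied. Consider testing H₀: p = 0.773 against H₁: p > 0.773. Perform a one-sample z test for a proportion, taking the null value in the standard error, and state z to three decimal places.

p̂ = 888/1171 = 0.75833.
Under H₀, SE = √(0.773·0.227/1171) = √(0.000149847) = 0.01224.
z = (0.75833 − 0.773)/0.01224 = -0.01467/0.01224 = -1.199.

z = -1.199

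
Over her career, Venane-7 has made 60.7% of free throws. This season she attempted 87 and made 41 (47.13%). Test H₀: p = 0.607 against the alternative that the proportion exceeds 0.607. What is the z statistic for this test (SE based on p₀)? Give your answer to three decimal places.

z = -2.592

p̂ = 41/87 ≈ 0.47126.
SE = √(p₀(1−p₀)/n) = √(0.23855/87) = 0.05236.
z = (0.47126 − 0.607)/0.05236 = -0.13574/0.05236 = -2.592.
p-value = P(Z > -2.592) ≈ 0.9952.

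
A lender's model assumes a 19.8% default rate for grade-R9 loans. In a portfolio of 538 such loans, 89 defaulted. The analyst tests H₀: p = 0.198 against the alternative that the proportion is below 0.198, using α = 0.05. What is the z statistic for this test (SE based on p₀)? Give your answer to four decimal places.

z = -1.8959

p̂ = 89/538 ≈ 0.165428.
Standard error under H₀: √(0.198×0.802/538) = 0.017180.
z = (0.165428 − 0.198)/0.017180 = -0.032572/0.017180 = -1.8959.
p-value = P(Z < -1.896) ≈ 0.0290. With α = 0.05, reject H₀.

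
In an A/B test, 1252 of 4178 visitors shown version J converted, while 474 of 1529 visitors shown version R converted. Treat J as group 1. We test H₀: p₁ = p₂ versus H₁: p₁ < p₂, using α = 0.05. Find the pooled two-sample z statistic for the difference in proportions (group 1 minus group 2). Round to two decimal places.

p̂₁ = 1252/4178 ≈ 0.2997, p̂₂ = 474/1529 ≈ 0.3100.
Pooled p̂ = (1252+474)/(4178+1529) = 1726/5707 = 0.3024.
SE = √(p̂(1−p̂)(1/n₁+1/n₂)) = √(0.3024·0.6976·0.000893371) = √(0.000188473) = 0.0137.
z = (0.2997 − 0.3100)/0.0137 = -0.0103/0.0137 = -0.75.
p-value = P(Z < -0.753) ≈ 0.2256, so at α = 0.05 we fail to reject H₀.

z = -0.75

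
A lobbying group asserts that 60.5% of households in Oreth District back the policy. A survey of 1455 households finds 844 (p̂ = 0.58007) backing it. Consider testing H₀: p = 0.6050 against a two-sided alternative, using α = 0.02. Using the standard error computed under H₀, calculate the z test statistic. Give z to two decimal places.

p̂ = 844/1455 ≈ 0.5801.
Under H₀, SE = √(0.605·0.395/1455) = √(0.000164244) = 0.0128.
z = (0.5801 − 0.605)/0.0128 = -0.0249/0.0128 = -1.95.
Two-sided p-value ≈ 2·Φ(−1.945) = 0.0517, so at α = 0.02 we fail to reject H₀.

z = -1.95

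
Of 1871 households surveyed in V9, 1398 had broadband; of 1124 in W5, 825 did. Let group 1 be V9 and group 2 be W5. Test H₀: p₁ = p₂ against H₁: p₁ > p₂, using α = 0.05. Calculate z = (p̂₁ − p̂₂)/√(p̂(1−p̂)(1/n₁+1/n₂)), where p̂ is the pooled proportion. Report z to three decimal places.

z = 0.800

p̂₁ = 1398/1871 = 0.74719, p̂₂ = 825/1124 = 0.73399.
Pooled p̂ = (1398+825)/(1871+1124) = 2223/2995 = 0.74224.
SE = √(0.191321 × 0.00142415) = 0.01651.
z = (0.74719 − 0.73399)/0.01651 = 0.01320/0.01651 = 0.800.
p-value = P(Z > 0.800) ≈ 0.2118; since p > α = 0.05, fail to reject H₀.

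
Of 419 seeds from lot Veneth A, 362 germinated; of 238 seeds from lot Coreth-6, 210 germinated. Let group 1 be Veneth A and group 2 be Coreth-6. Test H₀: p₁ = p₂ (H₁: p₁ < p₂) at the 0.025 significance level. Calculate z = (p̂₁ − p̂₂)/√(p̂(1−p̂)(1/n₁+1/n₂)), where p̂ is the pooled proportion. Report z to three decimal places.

z = -0.675

p̂₁ = 362/419 = 0.86396, p̂₂ = 210/238 = 0.88235.
Pooled p̂ = (362+210)/(419+238) = 572/657 = 0.87062.
SE = √(0.112638 × 0.00658832) = 0.02724.
z = (0.86396 − 0.88235)/0.02724 = -0.01839/0.02724 = -0.675.
p-value = P(Z < -0.675) ≈ 0.2498; since p > α = 0.025, fail to reject H₀.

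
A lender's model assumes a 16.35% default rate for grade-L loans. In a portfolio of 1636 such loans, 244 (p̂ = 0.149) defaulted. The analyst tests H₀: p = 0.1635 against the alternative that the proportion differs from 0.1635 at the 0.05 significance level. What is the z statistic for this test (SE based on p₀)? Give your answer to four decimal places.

p̂ = 244/1636 = 0.1491443.
Under H₀, SE = √(0.1635·0.8365/1636) = √(8.35989e-05) = 0.0091432.
z = (0.1491443 − 0.1635)/0.0091432 = -0.0143557/0.0091432 = -1.5701.
Two-sided p-value ≈ 2·Φ(−1.570) = 0.1164. With α = 0.05, fail to reject H₀.

z = -1.5701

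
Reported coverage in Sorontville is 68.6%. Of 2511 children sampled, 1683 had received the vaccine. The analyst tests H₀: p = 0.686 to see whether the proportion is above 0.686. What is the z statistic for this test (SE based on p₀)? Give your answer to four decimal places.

z = -1.7004

p̂ = 1683/2511 ≈ 0.670251.
Under H₀, SE = √(0.686·0.314/2511) = √(8.57841e-05) = 0.009262.
z = (0.670251 − 0.686)/0.009262 = -0.015749/0.009262 = -1.7004.
p-value = P(Z > -1.700) ≈ 0.9555.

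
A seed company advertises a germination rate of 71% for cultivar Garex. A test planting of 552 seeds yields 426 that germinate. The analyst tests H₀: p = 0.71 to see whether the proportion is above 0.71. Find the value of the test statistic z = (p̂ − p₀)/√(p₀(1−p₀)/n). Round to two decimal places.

z = 3.20

p̂ = 426/552 ≈ 0.7717.
Standard error under H₀: √(0.71×0.29/552) = 0.0193.
z = (0.7717 − 0.71)/0.0193 = 0.0617/0.0193 = 3.20.
p-value = P(Z > 3.197) ≈ 0.0007.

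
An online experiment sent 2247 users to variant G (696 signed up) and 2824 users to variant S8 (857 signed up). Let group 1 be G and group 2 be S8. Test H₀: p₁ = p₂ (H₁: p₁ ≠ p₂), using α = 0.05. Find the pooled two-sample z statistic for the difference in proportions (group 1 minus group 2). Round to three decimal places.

z = 0.482

p̂₁ = 696/2247 = 0.30975, p̂₂ = 857/2824 = 0.30347.
Pooled p̂ = (696+857)/(2247+2824) = 1553/5071 = 0.30625.
SE = √(p̂(1−p̂)(1/n₁+1/n₂)) = √(0.30625·0.69375·0.000799145) = √(0.000169788) = 0.01303.
z = (0.30975 − 0.30347)/0.01303 = 0.00628/0.01303 = 0.482.
Two-sided p-value ≈ 2·Φ(−0.482) = 0.6301. With α = 0.05, fail to reject H₀.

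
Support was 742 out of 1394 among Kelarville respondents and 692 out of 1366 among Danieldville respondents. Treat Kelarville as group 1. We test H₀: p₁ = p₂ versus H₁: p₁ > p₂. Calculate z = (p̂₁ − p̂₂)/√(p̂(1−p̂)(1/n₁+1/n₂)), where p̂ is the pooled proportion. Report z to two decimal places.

z = 1.35

p̂₁ = 742/1394 ≈ 0.5323, p̂₂ = 692/1366 ≈ 0.5066.
Pooled p̂ = (742+692)/(1394+1366) = 1434/2760 = 0.5196.
SE = √(p̂(1−p̂)(1/n₁+1/n₂)) = √(0.5196·0.4804·0.00144942) = √(0.000361801) = 0.0190.
z = (0.5323 − 0.5066)/0.0190 = 0.0257/0.0190 = 1.35.
p-value = P(Z > 1.351) ≈ 0.0884.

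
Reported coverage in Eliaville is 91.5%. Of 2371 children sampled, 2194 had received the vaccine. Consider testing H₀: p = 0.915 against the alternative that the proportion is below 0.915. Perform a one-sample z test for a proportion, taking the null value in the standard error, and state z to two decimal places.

z = 1.81

p̂ = 2194/2371 ≈ 0.9253.
Under H₀, SE = √(0.915·0.085/2371) = √(3.28026e-05) = 0.0057.
z = (0.9253 − 0.915)/0.0057 = 0.0103/0.0057 = 1.81.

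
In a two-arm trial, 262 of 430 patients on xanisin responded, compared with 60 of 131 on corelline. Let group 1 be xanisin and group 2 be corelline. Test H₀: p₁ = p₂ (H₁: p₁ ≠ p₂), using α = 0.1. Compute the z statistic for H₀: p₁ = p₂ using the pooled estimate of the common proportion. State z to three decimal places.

z = 3.066

p̂₁ = 262/430 = 0.609302, p̂₂ = 60/131 = 0.458015.
Pooled p̂ = (262+60)/(430+131) = 322/561 = 0.573975.
SE = √(p̂(1−p̂)(1/n₁+1/n₂)) = √(0.573975·0.426025·0.00995917) = √(0.00243529) = 0.049349.
z = (0.609302 − 0.458015)/0.049349 = 0.151287/0.049349 = 3.066.
Two-sided p-value ≈ 2·Φ(−3.066) = 0.0022. With α = 0.1, reject H₀.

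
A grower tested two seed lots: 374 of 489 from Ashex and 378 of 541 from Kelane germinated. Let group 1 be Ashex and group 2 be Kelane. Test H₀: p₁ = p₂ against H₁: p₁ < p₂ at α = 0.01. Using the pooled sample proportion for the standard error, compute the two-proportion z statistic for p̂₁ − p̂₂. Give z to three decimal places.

z = 2.387

p̂₁ = 374/489 ≈ 0.76483, p̂₂ = 378/541 ≈ 0.69871.
Pooled p̂ = (374+378)/(489+541) = 752/1030 = 0.73010.
SE = √(0.197055 × 0.00389342) = 0.02770.
z = (0.76483 − 0.69871)/0.02770 = 0.06612/0.02770 = 2.387.
p-value = P(Z < 2.387) ≈ 0.9915, so at α = 0.01 we fail to reject H₀.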